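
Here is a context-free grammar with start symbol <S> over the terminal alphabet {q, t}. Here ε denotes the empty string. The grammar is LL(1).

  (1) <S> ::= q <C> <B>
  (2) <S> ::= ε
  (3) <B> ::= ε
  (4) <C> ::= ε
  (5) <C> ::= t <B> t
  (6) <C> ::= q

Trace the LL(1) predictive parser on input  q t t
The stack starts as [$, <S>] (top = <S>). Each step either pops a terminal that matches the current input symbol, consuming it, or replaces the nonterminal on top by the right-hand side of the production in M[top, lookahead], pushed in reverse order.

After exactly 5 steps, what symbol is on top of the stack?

step 1: stack=$ <S>  input=q t t $  — expand <S> ::= q <C> <B>
step 2: stack=$ <B> <C> q  input=q t t $  — match q
step 3: stack=$ <B> <C>  input=t t $  — expand <C> ::= t <B> t
step 4: stack=$ <B> t <B> t  input=t t $  — match t
step 5: stack=$ <B> t <B>  input=t $  — expand <B> ::= ε
Stack after step 5: $ <B> t (top = t).

t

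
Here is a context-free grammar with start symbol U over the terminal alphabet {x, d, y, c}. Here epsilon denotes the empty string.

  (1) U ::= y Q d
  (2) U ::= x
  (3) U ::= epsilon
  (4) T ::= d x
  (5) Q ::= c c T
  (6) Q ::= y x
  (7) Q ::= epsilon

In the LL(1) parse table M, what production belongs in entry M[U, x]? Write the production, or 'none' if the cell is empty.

FIRST(U) = {epsilon, x, y}
FIRST(T) = {d}
FIRST(Q) = {epsilon, c, y}
FOLLOW(U) includes $ since U is the start symbol.
FOLLOW(U): U appears on no right-hand side. Thus FOLLOW(U) = {$}.
For U ::= y Q d: FIRST(y Q d) = {y}, so it goes in M[U, t] for t ∈ {y}.
For U ::= x: FIRST(x) = {x}, so it goes in M[U, t] for t ∈ {x}.
For U ::= epsilon: FIRST(epsilon) = {epsilon}, so it goes in M[U, t] for t ∈ {}; since epsilon ∈ FIRST, also for every t ∈ FOLLOW(U) = {$}.

U ::= x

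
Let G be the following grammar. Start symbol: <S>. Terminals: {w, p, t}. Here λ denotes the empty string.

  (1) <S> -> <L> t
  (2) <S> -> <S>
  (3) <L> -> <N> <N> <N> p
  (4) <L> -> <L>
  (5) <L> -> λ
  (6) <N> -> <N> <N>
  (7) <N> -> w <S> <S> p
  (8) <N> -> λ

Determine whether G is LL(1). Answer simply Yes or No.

No

FIRST(<S>) = {p, t, w}
FIRST(<L>) = {λ, p, w}
FIRST(<N>) = {λ, w}
FOLLOW(<S>) = {$, p, t, w}
FOLLOW(<L>) = {t}
FOLLOW(<N>) = {p, w}
Cell M[<L>, p] receives both <L> -> <N> <N> <N> p and <L> -> <L> — the grammar is not LL(1).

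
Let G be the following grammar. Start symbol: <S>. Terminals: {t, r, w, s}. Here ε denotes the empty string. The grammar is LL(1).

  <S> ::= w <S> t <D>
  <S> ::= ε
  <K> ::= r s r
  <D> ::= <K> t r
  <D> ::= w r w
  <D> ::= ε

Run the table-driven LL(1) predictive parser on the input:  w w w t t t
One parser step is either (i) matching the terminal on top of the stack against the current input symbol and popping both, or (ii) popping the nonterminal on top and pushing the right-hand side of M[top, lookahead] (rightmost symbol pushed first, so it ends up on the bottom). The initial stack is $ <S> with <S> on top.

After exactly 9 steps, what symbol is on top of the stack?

step 1: stack=$ <S>  input=w w w t t t $  — expand <S> ::= w <S> t <D>
step 2: stack=$ <D> t <S> w  input=w w w t t t $  — match w
step 3: stack=$ <D> t <S>  input=w w t t t $  — expand <S> ::= w <S> t <D>
step 4: stack=$ <D> t <D> t <S> w  input=w w t t t $  — match w
step 5: stack=$ <D> t <D> t <S>  input=w t t t $  — expand <S> ::= w <S> t <D>
step 6: stack=$ <D> t <D> t <D> t <S> w  input=w t t t $  — match w
step 7: stack=$ <D> t <D> t <D> t <S>  input=t t t $  — expand <S> ::= ε
step 8: stack=$ <D> t <D> t <D> t  input=t t t $  — match t
step 9: stack=$ <D> t <D> t <D>  input=t t $  — expand <D> ::= ε
Stack after step 9: $ <D> t <D> t (top = t).

t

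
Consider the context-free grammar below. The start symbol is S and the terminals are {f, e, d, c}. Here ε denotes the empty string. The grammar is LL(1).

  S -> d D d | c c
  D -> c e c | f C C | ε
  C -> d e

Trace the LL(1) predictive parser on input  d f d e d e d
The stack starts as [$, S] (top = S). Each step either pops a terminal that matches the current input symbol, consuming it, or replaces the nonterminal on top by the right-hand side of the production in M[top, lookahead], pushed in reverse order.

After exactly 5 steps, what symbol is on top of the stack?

d

     Stack      Input            Action
  1  $ S        d f d e d e d $  expand S -> d D d
  2  $ d D d    d f d e d e d $  match d
  3  $ d D      f d e d e d $    expand D -> f C C
  4  $ d C C f  f d e d e d $    match f
  5  $ d C C    d e d e d $      expand C -> d e
Stack after step 5: $ d C e d (top = d).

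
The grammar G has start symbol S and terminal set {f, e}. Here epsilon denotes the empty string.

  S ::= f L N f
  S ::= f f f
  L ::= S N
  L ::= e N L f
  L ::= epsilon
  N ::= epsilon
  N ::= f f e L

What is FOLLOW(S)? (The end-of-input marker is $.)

{$, e, f}

FIRST(S): from S::=f L N f we get {f}; from S::=f f f we get {f}. So FIRST(S) = {f}.
FIRST(N): from N::=epsilon we get {epsilon}; from N::=f f e L we get {f}. So FIRST(N) = {epsilon, f}.
FIRST(L): from L::=S N we get {f}; from L::=e N L f we get {e}; from L::=epsilon we get {epsilon}. So FIRST(L) = {epsilon, e, f}.
FOLLOW(S) includes $ since S is the start symbol.
FOLLOW(S): in L::=S N, S is followed by N with FIRST {epsilon, f}; in L::=S N, the suffix after S is nullable, so FOLLOW(S) ⊇ FOLLOW(L) = {e, f}. Thus FOLLOW(S) = {$, e, f}.
FOLLOW(L): in S::=f L N f, L is followed by N f with FIRST {f}; in L::=e N L f, L is followed by f with FIRST {f}; in N::=f f e L, the suffix after L is empty, so FOLLOW(L) ⊇ FOLLOW(N) = {e, f}. Thus FOLLOW(L) = {e, f}.
FOLLOW(N): in S::=f L N f, N is followed by f with FIRST {f}; in L::=S N, the suffix after N is empty, so FOLLOW(N) ⊇ FOLLOW(L) = {e, f}; in L::=e N L f, N is followed by L f with FIRST {e, f}. Thus FOLLOW(N) = {e, f}.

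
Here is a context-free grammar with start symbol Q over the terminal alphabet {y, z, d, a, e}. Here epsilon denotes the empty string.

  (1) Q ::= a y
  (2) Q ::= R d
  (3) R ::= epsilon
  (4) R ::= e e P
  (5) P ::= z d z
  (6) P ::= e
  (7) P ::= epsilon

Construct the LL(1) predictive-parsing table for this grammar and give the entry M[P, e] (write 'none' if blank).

FIRST(R): from R::=epsilon we get {epsilon}; from R::=e e P we get {e}. So FIRST(R) = {epsilon, e}.
FIRST(P): from P::=z d z we get {z}; from P::=e we get {e}; from P::=epsilon we get {epsilon}. So FIRST(P) = {epsilon, e, z}.
FIRST(Q): from Q::=a y we get {a}; from Q::=R d we get {d, e}. So FIRST(Q) = {a, d, e}.
FOLLOW(Q) includes $ since Q is the start symbol.
FOLLOW(R): in Q::=R d, R is followed by d with FIRST {d}. Thus FOLLOW(R) = {d}.
FOLLOW(P): in R::=e e P, the suffix after P is empty, so FOLLOW(P) ⊇ FOLLOW(R) = {d}. Thus FOLLOW(P) = {d}.
For P ::= z d z: FIRST(z d z) = {z}, so it goes in M[P, t] for t ∈ {z}.
For P ::= e: FIRST(e) = {e}, so it goes in M[P, t] for t ∈ {e}.
For P ::= epsilon: FIRST(epsilon) = {epsilon}, so it goes in M[P, t] for t ∈ {}; since epsilon ∈ FIRST, also for every t ∈ FOLLOW(P) = {d}.

P ::= e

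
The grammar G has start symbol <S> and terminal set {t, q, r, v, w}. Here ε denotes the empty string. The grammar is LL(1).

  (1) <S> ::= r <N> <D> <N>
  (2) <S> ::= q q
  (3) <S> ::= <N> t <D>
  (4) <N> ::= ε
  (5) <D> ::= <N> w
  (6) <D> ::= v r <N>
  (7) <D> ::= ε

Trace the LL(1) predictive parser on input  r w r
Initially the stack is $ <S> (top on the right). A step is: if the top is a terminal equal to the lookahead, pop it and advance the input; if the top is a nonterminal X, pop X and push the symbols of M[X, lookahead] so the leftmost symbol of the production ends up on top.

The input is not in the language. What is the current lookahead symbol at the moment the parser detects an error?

step 1: stack=$ <S>  input=r w r $  — expand <S> ::= r <N> <D> <N>
step 2: stack=$ <N> <D> <N> r  input=r w r $  — match r
step 3: stack=$ <N> <D> <N>  input=w r $  — expand <N> ::= ε
step 4: stack=$ <N> <D>  input=w r $  — expand <D> ::= <N> w
step 5: stack=$ <N> w <N>  input=w r $  — expand <N> ::= ε
step 6: stack=$ <N> w  input=w r $  — match w
step 7: stack=$ <N>  input=r $  — error: M[<N>, r] is empty

r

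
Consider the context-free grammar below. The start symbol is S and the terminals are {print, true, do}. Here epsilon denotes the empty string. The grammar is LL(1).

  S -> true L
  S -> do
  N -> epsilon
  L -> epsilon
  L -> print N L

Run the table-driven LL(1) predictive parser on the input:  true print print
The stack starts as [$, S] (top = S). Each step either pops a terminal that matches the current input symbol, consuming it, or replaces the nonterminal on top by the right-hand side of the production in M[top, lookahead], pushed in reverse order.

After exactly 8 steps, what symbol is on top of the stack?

L

     Stack        Input               Action
  1  $ S          true print print $  expand S -> true L
  2  $ L true     true print print $  match true
  3  $ L          print print $       expand L -> print N L
  4  $ L N print  print print $       match print
  5  $ L N        print $             expand N -> epsilon
  6  $ L          print $             expand L -> print N L
  7  $ L N print  print $             match print
  8  $ L N        $                   expand N -> epsilon
Stack after step 8: $ L (top = L).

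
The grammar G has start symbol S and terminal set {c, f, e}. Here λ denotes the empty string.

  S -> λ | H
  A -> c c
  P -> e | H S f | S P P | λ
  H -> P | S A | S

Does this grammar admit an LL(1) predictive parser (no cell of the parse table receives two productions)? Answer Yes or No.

No

FIRST(S) = {λ, c, e, f}
FIRST(A) = {c}
FIRST(P) = {λ, c, e, f}
FIRST(H) = {λ, c, e, f}
FOLLOW(S) = {$, c, e, f}
FOLLOW(A) = {$, c, e, f}
FOLLOW(P) = {$, c, e, f}
FOLLOW(H) = {$, c, e, f}
Cell M[H, $] receives both H -> P and H -> S — the grammar is not LL(1).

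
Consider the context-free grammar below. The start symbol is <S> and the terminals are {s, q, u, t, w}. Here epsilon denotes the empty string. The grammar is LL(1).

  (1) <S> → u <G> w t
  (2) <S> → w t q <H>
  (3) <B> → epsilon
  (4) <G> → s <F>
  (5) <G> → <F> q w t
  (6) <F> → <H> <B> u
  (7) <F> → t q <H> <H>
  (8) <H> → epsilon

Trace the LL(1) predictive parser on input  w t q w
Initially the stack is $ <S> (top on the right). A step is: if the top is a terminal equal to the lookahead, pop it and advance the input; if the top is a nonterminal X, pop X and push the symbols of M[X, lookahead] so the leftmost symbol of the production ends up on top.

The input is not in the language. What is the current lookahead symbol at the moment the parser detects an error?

step 1: stack=$ <S>  input=w t q w $  — expand <S> → w t q <H>
step 2: stack=$ <H> q t w  input=w t q w $  — match w
step 3: stack=$ <H> q t  input=t q w $  — match t
step 4: stack=$ <H> q  input=q w $  — match q
step 5: stack=$ <H>  input=w $  — expand <H> → epsilon
step 6: stack=$  input=w $  — error: stack empty but input remains

w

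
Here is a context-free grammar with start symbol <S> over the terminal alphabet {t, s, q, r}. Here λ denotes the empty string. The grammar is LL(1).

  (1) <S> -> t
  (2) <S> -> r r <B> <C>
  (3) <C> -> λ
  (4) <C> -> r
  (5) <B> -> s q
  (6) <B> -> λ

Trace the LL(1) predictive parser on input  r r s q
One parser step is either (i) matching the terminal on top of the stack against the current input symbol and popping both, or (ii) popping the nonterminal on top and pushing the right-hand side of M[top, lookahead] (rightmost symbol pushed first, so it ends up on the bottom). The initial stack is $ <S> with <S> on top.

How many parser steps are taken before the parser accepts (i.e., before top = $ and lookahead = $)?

7

     Stack          Input      Action
  1  $ <S>          r r s q $  expand <S> -> r r <B> <C>
  2  $ <C> <B> r r  r r s q $  match r
  3  $ <C> <B> r    r s q $    match r
  4  $ <C> <B>      s q $      expand <B> -> s q
  5  $ <C> q s      s q $      match s
  6  $ <C> q        q $        match q
  7  $ <C>          $          expand <C> -> λ
Accept reached after 7 steps.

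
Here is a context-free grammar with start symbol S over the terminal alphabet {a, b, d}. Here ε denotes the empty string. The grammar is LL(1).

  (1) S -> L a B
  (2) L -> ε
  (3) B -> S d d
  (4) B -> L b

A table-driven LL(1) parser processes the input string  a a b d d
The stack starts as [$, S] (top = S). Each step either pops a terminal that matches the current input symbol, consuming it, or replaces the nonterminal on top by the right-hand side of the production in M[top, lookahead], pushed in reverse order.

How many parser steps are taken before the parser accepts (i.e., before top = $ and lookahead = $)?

12

step 1: stack=$ S  input=a a b d d $  — expand S -> L a B
step 2: stack=$ B a L  input=a a b d d $  — expand L -> ε
step 3: stack=$ B a  input=a a b d d $  — match a
step 4: stack=$ B  input=a b d d $  — expand B -> S d d
step 5: stack=$ d d S  input=a b d d $  — expand S -> L a B
step 6: stack=$ d d B a L  input=a b d d $  — expand L -> ε
step 7: stack=$ d d B a  input=a b d d $  — match a
step 8: stack=$ d d B  input=b d d $  — expand B -> L b
step 9: stack=$ d d b L  input=b d d $  — expand L -> ε
step 10: stack=$ d d b  input=b d d $  — match b
step 11: stack=$ d d  input=d d $  — match d
step 12: stack=$ d  input=d $  — match d
Accept reached after 12 steps.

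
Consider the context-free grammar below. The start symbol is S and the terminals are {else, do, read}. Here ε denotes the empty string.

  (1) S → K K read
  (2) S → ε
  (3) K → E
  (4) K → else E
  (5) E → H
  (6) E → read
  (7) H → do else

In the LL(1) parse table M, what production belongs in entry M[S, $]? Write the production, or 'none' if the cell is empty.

FIRST(H): from H→do else we get {do}. So FIRST(H) = {do}.
FIRST(E): from E→H we get {do}; from E→read we get {read}. So FIRST(E) = {do, read}.
FIRST(K): from K→E we get {do, read}; from K→else E we get {else}. So FIRST(K) = {do, else, read}.
FIRST(S): from S→K K read we get {do, else, read}; from S→ε we get {ε}. So FIRST(S) = {ε, do, else, read}.
FOLLOW(S) includes $ since S is the start symbol.
FOLLOW(S): S appears on no right-hand side. Thus FOLLOW(S) = {$}.
For S → K K read: FIRST(K K read) = {do, else, read}, so it goes in M[S, t] for t ∈ {do, else, read}.
For S → ε: FIRST(ε) = {ε}, so it goes in M[S, t] for t ∈ {}; since ε ∈ FIRST, also for every t ∈ FOLLOW(S) = {$}.

S → ε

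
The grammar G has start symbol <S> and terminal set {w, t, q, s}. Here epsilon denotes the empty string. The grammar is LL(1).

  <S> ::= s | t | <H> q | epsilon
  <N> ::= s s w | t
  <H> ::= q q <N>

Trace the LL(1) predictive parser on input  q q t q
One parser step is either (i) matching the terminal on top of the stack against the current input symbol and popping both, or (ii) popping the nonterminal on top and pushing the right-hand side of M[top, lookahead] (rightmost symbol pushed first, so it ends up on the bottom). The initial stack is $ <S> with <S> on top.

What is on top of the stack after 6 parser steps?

     Stack        Input      Action
  1  $ <S>        q q t q $  expand <S> ::= <H> q
  2  $ q <H>      q q t q $  expand <H> ::= q q <N>
  3  $ q <N> q q  q q t q $  match q
  4  $ q <N> q    q t q $    match q
  5  $ q <N>      t q $      expand <N> ::= t
  6  $ q t        t q $      match t
Stack after step 6: $ q (top = q).

q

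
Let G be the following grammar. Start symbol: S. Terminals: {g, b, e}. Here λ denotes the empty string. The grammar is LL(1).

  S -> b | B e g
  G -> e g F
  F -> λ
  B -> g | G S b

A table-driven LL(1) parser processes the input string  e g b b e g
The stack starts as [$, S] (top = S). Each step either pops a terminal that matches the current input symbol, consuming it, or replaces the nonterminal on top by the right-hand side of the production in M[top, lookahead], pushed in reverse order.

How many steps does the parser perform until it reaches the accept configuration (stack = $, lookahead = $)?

11

step 1: stack=$ S  input=e g b b e g $  — expand S -> B e g
step 2: stack=$ g e B  input=e g b b e g $  — expand B -> G S b
step 3: stack=$ g e b S G  input=e g b b e g $  — expand G -> e g F
step 4: stack=$ g e b S F g e  input=e g b b e g $  — match e
step 5: stack=$ g e b S F g  input=g b b e g $  — match g
step 6: stack=$ g e b S F  input=b b e g $  — expand F -> λ
step 7: stack=$ g e b S  input=b b e g $  — expand S -> b
step 8: stack=$ g e b b  input=b b e g $  — match b
step 9: stack=$ g e b  input=b e g $  — match b
step 10: stack=$ g e  input=e g $  — match e
step 11: stack=$ g  input=g $  — match g
Accept reached after 11 steps.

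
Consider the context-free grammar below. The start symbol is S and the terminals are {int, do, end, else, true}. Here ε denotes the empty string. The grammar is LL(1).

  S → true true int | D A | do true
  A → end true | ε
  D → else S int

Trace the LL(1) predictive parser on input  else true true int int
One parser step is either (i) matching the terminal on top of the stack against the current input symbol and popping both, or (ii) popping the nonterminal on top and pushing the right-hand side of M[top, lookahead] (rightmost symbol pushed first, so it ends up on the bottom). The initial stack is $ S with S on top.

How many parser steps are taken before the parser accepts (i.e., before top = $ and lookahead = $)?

9

step 1: stack=$ S  input=else true true int int $  — expand S → D A
step 2: stack=$ A D  input=else true true int int $  — expand D → else S int
step 3: stack=$ A int S else  input=else true true int int $  — match else
step 4: stack=$ A int S  input=true true int int $  — expand S → true true int
step 5: stack=$ A int int true true  input=true true int int $  — match true
step 6: stack=$ A int int true  input=true int int $  — match true
step 7: stack=$ A int int  input=int int $  — match int
step 8: stack=$ A int  input=int $  — match int
step 9: stack=$ A  input=$  — expand A → ε
Accept reached after 9 steps.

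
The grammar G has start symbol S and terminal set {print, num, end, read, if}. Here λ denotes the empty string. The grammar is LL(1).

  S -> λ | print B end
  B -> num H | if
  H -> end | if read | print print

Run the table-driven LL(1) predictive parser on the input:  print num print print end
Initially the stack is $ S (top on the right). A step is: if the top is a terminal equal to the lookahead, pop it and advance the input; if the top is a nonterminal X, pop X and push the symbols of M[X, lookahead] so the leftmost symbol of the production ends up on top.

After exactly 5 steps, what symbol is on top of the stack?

print

     Stack          Input                        Action
  1  $ S            print num print print end $  expand S -> print B end
  2  $ end B print  print num print print end $  match print
  3  $ end B        num print print end $        expand B -> num H
  4  $ end H num    num print print end $        match num
  5  $ end H        print print end $            expand H -> print print
Stack after step 5: $ end print print (top = print).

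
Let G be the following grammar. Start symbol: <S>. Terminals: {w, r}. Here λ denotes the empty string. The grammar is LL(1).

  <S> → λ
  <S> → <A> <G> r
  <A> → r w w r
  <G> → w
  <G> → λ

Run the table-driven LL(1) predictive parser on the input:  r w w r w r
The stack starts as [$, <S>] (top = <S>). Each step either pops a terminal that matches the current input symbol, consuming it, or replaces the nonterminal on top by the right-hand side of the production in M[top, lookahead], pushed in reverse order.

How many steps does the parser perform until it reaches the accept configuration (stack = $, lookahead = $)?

     Stack            Input          Action
  1  $ <S>            r w w r w r $  expand <S> → <A> <G> r
  2  $ r <G> <A>      r w w r w r $  expand <A> → r w w r
  3  $ r <G> r w w r  r w w r w r $  match r
  4  $ r <G> r w w    w w r w r $    match w
  5  $ r <G> r w      w r w r $      match w
  6  $ r <G> r        r w r $        match r
  7  $ r <G>          w r $          expand <G> → w
  8  $ r w            w r $          match w
  9  $ r              r $            match r
Accept reached after 9 steps.

9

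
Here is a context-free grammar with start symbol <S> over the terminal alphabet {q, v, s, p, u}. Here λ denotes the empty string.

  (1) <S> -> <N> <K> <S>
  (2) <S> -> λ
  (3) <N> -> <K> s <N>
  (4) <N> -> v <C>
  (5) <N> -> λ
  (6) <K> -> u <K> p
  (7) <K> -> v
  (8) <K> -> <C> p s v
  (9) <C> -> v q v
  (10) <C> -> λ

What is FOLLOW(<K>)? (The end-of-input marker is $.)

FIRST(<C>): from <C>->v q v we get {v}; from <C>->λ we get {λ}. So FIRST(<C>) = {λ, v}.
FIRST(<K>): from <K>->u <K> p we get {u}; from <K>->v we get {v}; from <K>-><C> p s v we get {p, v}. So FIRST(<K>) = {p, u, v}.
FIRST(<N>): from <N>-><K> s <N> we get {p, u, v}; from <N>->v <C> we get {v}; from <N>->λ we get {λ}. So FIRST(<N>) = {λ, p, u, v}.
FIRST(<S>): from <S>-><N> <K> <S> we get {p, u, v}; from <S>->λ we get {λ}. So FIRST(<S>) = {λ, p, u, v}.
FOLLOW(<S>) includes $ since <S> is the start symbol.
FOLLOW(<S>): in <S>-><N> <K> <S>, the suffix after <S> is empty (adds nothing new). Thus FOLLOW(<S>) = {$}.
FOLLOW(<N>): in <S>-><N> <K> <S>, <N> is followed by <K> <S> with FIRST {p, u, v}; in <N>-><K> s <N>, the suffix after <N> is empty (adds nothing new). Thus FOLLOW(<N>) = {p, u, v}.
FOLLOW(<K>): in <S>-><N> <K> <S>, <K> is followed by <S> with FIRST {λ, p, u, v}; in <S>-><N> <K> <S>, the suffix after <K> is nullable, so FOLLOW(<K>) ⊇ FOLLOW(<S>) = {$}; in <N>-><K> s <N>, <K> is followed by s <N> with FIRST {s}; in <K>->u <K> p, <K> is followed by p with FIRST {p}. Thus FOLLOW(<K>) = {$, p, s, u, v}.
FOLLOW(<C>): in <N>->v <C>, the suffix after <C> is empty, so FOLLOW(<C>) ⊇ FOLLOW(<N>) = {p, u, v}; in <K>-><C> p s v, <C> is followed by p s v with FIRST {p}. Thus FOLLOW(<C>) = {p, u, v}.

{$, p, s, u, v}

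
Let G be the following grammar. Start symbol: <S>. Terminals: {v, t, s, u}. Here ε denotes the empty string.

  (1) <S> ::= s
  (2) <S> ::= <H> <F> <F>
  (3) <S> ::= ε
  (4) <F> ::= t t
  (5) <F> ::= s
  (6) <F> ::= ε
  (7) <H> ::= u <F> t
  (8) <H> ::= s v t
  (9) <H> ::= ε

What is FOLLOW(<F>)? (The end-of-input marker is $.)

{$, s, t}

FIRST(<F>) = {ε, s, t}
FIRST(<H>) = {ε, s, u}
FIRST(<S>) = {ε, s, t, u}  (via <H> <F> <F>)
FOLLOW(<S>) includes $ since <S> is the start symbol.
FOLLOW(<S>): <S> appears on no right-hand side. Thus FOLLOW(<S>) = {$}.
FOLLOW(<F>): in <S>::=<H> <F> <F> (occurrence 1), <F> is followed by <F> with FIRST {ε, s, t}; in <S>::=<H> <F> <F> (occurrence 1), the suffix after <F> is nullable, so FOLLOW(<F>) ⊇ FOLLOW(<S>) = {$}; in <S>::=<H> <F> <F> (occurrence 2), the suffix after <F> is empty, so FOLLOW(<F>) ⊇ FOLLOW(<S>) = {$}; in <H>::=u <F> t, <F> is followed by t with FIRST {t}. Thus FOLLOW(<F>) = {$, s, t}.
FOLLOW(<H>): in <S>::=<H> <F> <F>, <H> is followed by <F> <F> with FIRST {ε, s, t}; in <S>::=<H> <F> <F>, the suffix after <H> is nullable, so FOLLOW(<H>) ⊇ FOLLOW(<S>) = {$}. Thus FOLLOW(<H>) = {$, s, t}.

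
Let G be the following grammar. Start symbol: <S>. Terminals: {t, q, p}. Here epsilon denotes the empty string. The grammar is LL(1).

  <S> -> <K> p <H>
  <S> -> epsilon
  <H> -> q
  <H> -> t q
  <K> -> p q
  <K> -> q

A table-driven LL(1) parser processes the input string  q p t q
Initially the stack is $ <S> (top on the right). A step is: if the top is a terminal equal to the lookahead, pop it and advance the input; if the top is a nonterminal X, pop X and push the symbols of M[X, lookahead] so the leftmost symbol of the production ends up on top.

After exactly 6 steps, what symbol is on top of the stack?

q

step 1: stack=$ <S>  input=q p t q $  — expand <S> -> <K> p <H>
step 2: stack=$ <H> p <K>  input=q p t q $  — expand <K> -> q
step 3: stack=$ <H> p q  input=q p t q $  — match q
step 4: stack=$ <H> p  input=p t q $  — match p
step 5: stack=$ <H>  input=t q $  — expand <H> -> t q
step 6: stack=$ q t  input=t q $  — match t
Stack after step 6: $ q (top = q).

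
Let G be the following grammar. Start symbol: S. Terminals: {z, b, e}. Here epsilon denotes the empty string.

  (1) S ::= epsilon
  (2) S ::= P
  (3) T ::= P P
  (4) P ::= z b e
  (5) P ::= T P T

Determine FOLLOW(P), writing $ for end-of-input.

FIRST(S): from S::=epsilon we get {epsilon}; from S::=P we get {z}. So FIRST(S) = {epsilon, z}.
FIRST(T): from T::=P P we get {z}. So FIRST(T) = {z}.
FIRST(P): from P::=z b e we get {z}; from P::=T P T we get {z}. So FIRST(P) = {z}.
FOLLOW(S) includes $ since S is the start symbol.
FOLLOW(S): S appears on no right-hand side. Thus FOLLOW(S) = {$}.
FOLLOW(T): in P::=T P T (occurrence 1), T is followed by P T with FIRST {z}; in P::=T P T (occurrence 2), the suffix after T is empty, so FOLLOW(T) ⊇ FOLLOW(P) = {$, z}. Thus FOLLOW(T) = {$, z}.
FOLLOW(P): in S::=P, the suffix after P is empty, so FOLLOW(P) ⊇ FOLLOW(S) = {$}; in T::=P P (occurrence 1), P is followed by P with FIRST {z}; in T::=P P (occurrence 2), the suffix after P is empty, so FOLLOW(P) ⊇ FOLLOW(T) = {$, z}; in P::=T P T, P is followed by T with FIRST {z}. Thus FOLLOW(P) = {$, z}.

{$, z}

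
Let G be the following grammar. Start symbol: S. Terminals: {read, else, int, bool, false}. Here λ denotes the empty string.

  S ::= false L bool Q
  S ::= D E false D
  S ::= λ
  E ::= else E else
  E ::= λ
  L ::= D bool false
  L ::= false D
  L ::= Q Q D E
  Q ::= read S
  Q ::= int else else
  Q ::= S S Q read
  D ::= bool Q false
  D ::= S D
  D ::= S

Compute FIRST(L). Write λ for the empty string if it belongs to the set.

{bool, else, false, int, read}

FIRST(E): from E::=else E else we get {else}; from E::=λ we get {λ}. So FIRST(E) = {λ, else}.
FIRST(S): from S::=false L bool Q we get {false}; from S::=D E false D we get {bool, else, false}; from S::=λ we get {λ}. So FIRST(S) = {λ, bool, else, false}.
FIRST(Q): from Q::=read S we get {read}; from Q::=int else else we get {int}; from Q::=S S Q read we get {bool, else, false, int, read}. So FIRST(Q) = {bool, else, false, int, read}.
FIRST(D): from D::=bool Q false we get {bool}; from D::=S D we get {λ, bool, else, false}; from D::=S we get {λ, bool, else, false}. So FIRST(D) = {λ, bool, else, false}.
FIRST(L): from L::=D bool false we get {bool, else, false}; from L::=false D we get {false}; from L::=Q Q D E we get {bool, else, false, int, read}. So FIRST(L) = {bool, else, false, int, read}.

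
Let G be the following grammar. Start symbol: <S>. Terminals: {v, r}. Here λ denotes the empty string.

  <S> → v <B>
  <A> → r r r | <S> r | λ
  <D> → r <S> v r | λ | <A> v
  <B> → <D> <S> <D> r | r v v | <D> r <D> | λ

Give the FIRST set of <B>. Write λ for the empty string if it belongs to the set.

{λ, r, v}

FIRST(<S>): from <S>→v <B> we get {v}. So FIRST(<S>) = {v}.
FIRST(<A>): from <A>→r r r we get {r}; from <A>→<S> r we get {v}; from <A>→λ we get {λ}. So FIRST(<A>) = {λ, r, v}.
FIRST(<D>): from <D>→r <S> v r we get {r}; from <D>→λ we get {λ}; from <D>→<A> v we get {r, v}. So FIRST(<D>) = {λ, r, v}.
FIRST(<B>): from <B>→<D> <S> <D> r we get {r, v}; from <B>→r v v we get {r}; from <B>→<D> r <D> we get {r, v}; from <B>→λ we get {λ}. So FIRST(<B>) = {λ, r, v}.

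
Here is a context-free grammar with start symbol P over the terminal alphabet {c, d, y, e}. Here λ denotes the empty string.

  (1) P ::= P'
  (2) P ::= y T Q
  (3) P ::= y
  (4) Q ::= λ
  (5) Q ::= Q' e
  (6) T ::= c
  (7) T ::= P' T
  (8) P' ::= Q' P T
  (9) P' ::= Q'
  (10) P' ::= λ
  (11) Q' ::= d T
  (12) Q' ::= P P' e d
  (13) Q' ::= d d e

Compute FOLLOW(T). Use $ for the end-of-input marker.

FIRST(P): from P::=P' we get {λ, d, e, y}; from P::=y T Q we get {y}; from P::=y we get {y}. So FIRST(P) = {λ, d, e, y}.
FIRST(Q): from Q::=λ we get {λ}; from Q::=Q' e we get {d, e, y}. So FIRST(Q) = {λ, d, e, y}.
FIRST(T): from T::=c we get {c}; from T::=P' T we get {c, d, e, y}. So FIRST(T) = {c, d, e, y}.
FIRST(P'): from P'::=Q' P T we get {d, e, y}; from P'::=Q' we get {d, e, y}; from P'::=λ we get {λ}. So FIRST(P') = {λ, d, e, y}.
FIRST(Q'): from Q'::=d T we get {d}; from Q'::=P P' e d we get {d, e, y}; from Q'::=d d e we get {d}. So FIRST(Q') = {d, e, y}.
FOLLOW(P) includes $ since P is the start symbol.
FOLLOW(P): in P'::=Q' P T, P is followed by T with FIRST {c, d, e, y}; in Q'::=P P' e d, P is followed by P' e d with FIRST {d, e, y}. Thus FOLLOW(P) = {$, c, d, e, y}.
FOLLOW(Q): in P::=y T Q, the suffix after Q is empty, so FOLLOW(Q) ⊇ FOLLOW(P) = {$, c, d, e, y}. Thus FOLLOW(Q) = {$, c, d, e, y}.
FOLLOW(P'): in P::=P', the suffix after P' is empty, so FOLLOW(P') ⊇ FOLLOW(P) = {$, c, d, e, y}; in T::=P' T, P' is followed by T with FIRST {c, d, e, y}; in Q'::=P P' e d, P' is followed by e d with FIRST {e}. Thus FOLLOW(P') = {$, c, d, e, y}.
FOLLOW(Q'): in Q::=Q' e, Q' is followed by e with FIRST {e}; in P'::=Q' P T, Q' is followed by P T with FIRST {c, d, e, y}; in P'::=Q', the suffix after Q' is empty, so FOLLOW(Q') ⊇ FOLLOW(P') = {$, c, d, e, y}. Thus FOLLOW(Q') = {$, c, d, e, y}.
FOLLOW(T): in P::=y T Q, T is followed by Q with FIRST {λ, d, e, y}; in P::=y T Q, the suffix after T is nullable, so FOLLOW(T) ⊇ FOLLOW(P) = {$, c, d, e, y}; in T::=P' T, the suffix after T is empty (adds nothing new); in P'::=Q' P T, the suffix after T is empty, so FOLLOW(T) ⊇ FOLLOW(P') = {$, c, d, e, y}; in Q'::=d T, the suffix after T is empty, so FOLLOW(T) ⊇ FOLLOW(Q') = {$, c, d, e, y}. Thus FOLLOW(T) = {$, c, d, e, y}.

{$, c, d, e, y}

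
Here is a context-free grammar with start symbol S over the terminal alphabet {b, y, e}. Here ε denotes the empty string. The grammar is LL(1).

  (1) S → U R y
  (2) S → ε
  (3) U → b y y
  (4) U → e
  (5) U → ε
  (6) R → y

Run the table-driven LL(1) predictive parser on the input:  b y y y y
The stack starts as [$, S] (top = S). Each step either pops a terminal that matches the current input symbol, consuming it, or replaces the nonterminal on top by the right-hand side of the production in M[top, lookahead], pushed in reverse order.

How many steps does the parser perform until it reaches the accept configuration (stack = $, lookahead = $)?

step 1: stack=$ S  input=b y y y y $  — expand S → U R y
step 2: stack=$ y R U  input=b y y y y $  — expand U → b y y
step 3: stack=$ y R y y b  input=b y y y y $  — match b
step 4: stack=$ y R y y  input=y y y y $  — match y
step 5: stack=$ y R y  input=y y y $  — match y
step 6: stack=$ y R  input=y y $  — expand R → y
step 7: stack=$ y y  input=y y $  — match y
step 8: stack=$ y  input=y $  — match y
Accept reached after 8 steps.

8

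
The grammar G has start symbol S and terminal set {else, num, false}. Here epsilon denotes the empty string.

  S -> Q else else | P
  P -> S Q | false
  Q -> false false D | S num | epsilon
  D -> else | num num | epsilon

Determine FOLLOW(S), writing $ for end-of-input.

FIRST(D): from D->else we get {else}; from D->num num we get {num}; from D->epsilon we get {epsilon}. So FIRST(D) = {epsilon, else, num}.
FIRST(S): from S->Q else else we get {else, false}; from S->P we get {else, false}. So FIRST(S) = {else, false}.
FIRST(P): from P->S Q we get {else, false}; from P->false we get {false}. So FIRST(P) = {else, false}.
FIRST(Q): from Q->false false D we get {false}; from Q->S num we get {else, false}; from Q->epsilon we get {epsilon}. So FIRST(Q) = {epsilon, else, false}.
FOLLOW(S) includes $ since S is the start symbol.
FOLLOW(S): in P->S Q, S is followed by Q with FIRST {epsilon, else, false}; in P->S Q, the suffix after S is nullable, so FOLLOW(S) ⊇ FOLLOW(P) = {$, else, false, num}; in Q->S num, S is followed by num with FIRST {num}. Thus FOLLOW(S) = {$, else, false, num}.
FOLLOW(P): in S->P, the suffix after P is empty, so FOLLOW(P) ⊇ FOLLOW(S) = {$, else, false, num}. Thus FOLLOW(P) = {$, else, false, num}.
FOLLOW(Q): in S->Q else else, Q is followed by else else with FIRST {else}; in P->S Q, the suffix after Q is empty, so FOLLOW(Q) ⊇ FOLLOW(P) = {$, else, false, num}. Thus FOLLOW(Q) = {$, else, false, num}.
FOLLOW(D): in Q->false false D, the suffix after D is empty, so FOLLOW(D) ⊇ FOLLOW(Q) = {$, else, false, num}. Thus FOLLOW(D) = {$, else, false, num}.

{$, else, false, num}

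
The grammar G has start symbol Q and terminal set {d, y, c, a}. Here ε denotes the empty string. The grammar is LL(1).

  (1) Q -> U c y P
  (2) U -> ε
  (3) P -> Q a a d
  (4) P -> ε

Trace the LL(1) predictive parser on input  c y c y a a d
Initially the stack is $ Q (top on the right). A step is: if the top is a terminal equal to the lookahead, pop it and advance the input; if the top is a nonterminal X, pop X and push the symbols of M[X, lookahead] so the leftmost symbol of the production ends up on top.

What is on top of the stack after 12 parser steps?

d

step 1: stack=$ Q  input=c y c y a a d $  — expand Q -> U c y P
step 2: stack=$ P y c U  input=c y c y a a d $  — expand U -> ε
step 3: stack=$ P y c  input=c y c y a a d $  — match c
step 4: stack=$ P y  input=y c y a a d $  — match y
step 5: stack=$ P  input=c y a a d $  — expand P -> Q a a d
step 6: stack=$ d a a Q  input=c y a a d $  — expand Q -> U c y P
step 7: stack=$ d a a P y c U  input=c y a a d $  — expand U -> ε
step 8: stack=$ d a a P y c  input=c y a a d $  — match c
step 9: stack=$ d a a P y  input=y a a d $  — match y
step 10: stack=$ d a a P  input=a a d $  — expand P -> ε
step 11: stack=$ d a a  input=a a d $  — match a
step 12: stack=$ d a  input=a d $  — match a
Stack after step 12: $ d (top = d).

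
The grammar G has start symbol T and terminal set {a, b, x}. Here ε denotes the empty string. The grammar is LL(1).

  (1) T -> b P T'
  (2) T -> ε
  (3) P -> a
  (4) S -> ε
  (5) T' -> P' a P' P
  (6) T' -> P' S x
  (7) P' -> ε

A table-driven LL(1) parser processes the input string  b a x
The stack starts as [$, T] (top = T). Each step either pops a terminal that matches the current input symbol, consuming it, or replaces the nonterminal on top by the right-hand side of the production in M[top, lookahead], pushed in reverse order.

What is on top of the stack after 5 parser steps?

P'

     Stack     Input    Action
  1  $ T       b a x $  expand T -> b P T'
  2  $ T' P b  b a x $  match b
  3  $ T' P    a x $    expand P -> a
  4  $ T' a    a x $    match a
  5  $ T'      x $      expand T' -> P' S x
Stack after step 5: $ x S P' (top = P').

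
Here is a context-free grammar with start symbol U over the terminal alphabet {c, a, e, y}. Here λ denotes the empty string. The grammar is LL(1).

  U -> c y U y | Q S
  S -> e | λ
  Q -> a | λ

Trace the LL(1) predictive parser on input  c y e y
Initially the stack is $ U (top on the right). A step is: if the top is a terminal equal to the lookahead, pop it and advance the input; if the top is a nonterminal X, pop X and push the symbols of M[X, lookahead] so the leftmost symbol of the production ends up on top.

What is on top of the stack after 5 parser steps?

     Stack      Input      Action
  1  $ U        c y e y $  expand U -> c y U y
  2  $ y U y c  c y e y $  match c
  3  $ y U y    y e y $    match y
  4  $ y U      e y $      expand U -> Q S
  5  $ y S Q    e y $      expand Q -> λ
Stack after step 5: $ y S (top = S).

S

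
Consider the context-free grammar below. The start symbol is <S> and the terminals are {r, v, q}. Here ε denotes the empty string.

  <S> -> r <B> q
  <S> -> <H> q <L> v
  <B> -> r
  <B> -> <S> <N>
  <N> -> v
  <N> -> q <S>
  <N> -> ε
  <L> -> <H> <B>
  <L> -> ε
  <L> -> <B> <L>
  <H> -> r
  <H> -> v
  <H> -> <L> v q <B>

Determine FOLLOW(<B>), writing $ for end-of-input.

FIRST(<N>): from <N>->v we get {v}; from <N>->q <S> we get {q}; from <N>->ε we get {ε}. So FIRST(<N>) = {ε, q, v}.
FIRST(<S>): from <S>->r <B> q we get {r}; from <S>-><H> q <L> v we get {r, v}. So FIRST(<S>) = {r, v}.
FIRST(<B>): from <B>->r we get {r}; from <B>-><S> <N> we get {r, v}. So FIRST(<B>) = {r, v}.
FIRST(<L>): from <L>-><H> <B> we get {r, v}; from <L>->ε we get {ε}; from <L>-><B> <L> we get {r, v}. So FIRST(<L>) = {ε, r, v}.
FIRST(<H>): from <H>->r we get {r}; from <H>->v we get {v}; from <H>-><L> v q <B> we get {r, v}. So FIRST(<H>) = {r, v}.
FOLLOW(<S>) includes $ since <S> is the start symbol.
FOLLOW(<L>): in <S>-><H> q <L> v, <L> is followed by v with FIRST {v}; in <L>-><B> <L>, the suffix after <L> is empty (adds nothing new); in <H>-><L> v q <B>, <L> is followed by v q <B> with FIRST {v}. Thus FOLLOW(<L>) = {v}.
FOLLOW(<H>): in <S>-><H> q <L> v, <H> is followed by q <L> v with FIRST {q}; in <L>-><H> <B>, <H> is followed by <B> with FIRST {r, v}. Thus FOLLOW(<H>) = {q, r, v}.
FOLLOW(<B>): in <S>->r <B> q, <B> is followed by q with FIRST {q}; in <L>-><H> <B>, the suffix after <B> is empty, so FOLLOW(<B>) ⊇ FOLLOW(<L>) = {v}; in <L>-><B> <L>, <B> is followed by <L> with FIRST {ε, r, v}; in <L>-><B> <L>, the suffix after <B> is nullable, so FOLLOW(<B>) ⊇ FOLLOW(<L>) = {v}; in <H>-><L> v q <B>, the suffix after <B> is empty, so FOLLOW(<B>) ⊇ FOLLOW(<H>) = {q, r, v}. Thus FOLLOW(<B>) = {q, r, v}.
FOLLOW(<N>): in <B>-><S> <N>, the suffix after <N> is empty, so FOLLOW(<N>) ⊇ FOLLOW(<B>) = {q, r, v}. Thus FOLLOW(<N>) = {q, r, v}.
FOLLOW(<S>): in <B>-><S> <N>, <S> is followed by <N> with FIRST {ε, q, v}; in <B>-><S> <N>, the suffix after <S> is nullable, so FOLLOW(<S>) ⊇ FOLLOW(<B>) = {q, r, v}; in <N>->q <S>, the suffix after <S> is empty, so FOLLOW(<S>) ⊇ FOLLOW(<N>) = {q, r, v}. Thus FOLLOW(<S>) = {$, q, r, v}.

{q, r, v}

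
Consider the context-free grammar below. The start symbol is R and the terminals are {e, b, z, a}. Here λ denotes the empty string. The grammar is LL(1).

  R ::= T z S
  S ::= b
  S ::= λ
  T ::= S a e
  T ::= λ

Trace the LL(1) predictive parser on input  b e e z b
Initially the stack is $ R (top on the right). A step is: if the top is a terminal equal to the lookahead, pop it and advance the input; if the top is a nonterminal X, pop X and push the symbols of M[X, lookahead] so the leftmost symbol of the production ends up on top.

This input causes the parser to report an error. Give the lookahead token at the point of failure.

step 1: stack=$ R  input=b e e z b $  — expand R ::= T z S
step 2: stack=$ S z T  input=b e e z b $  — expand T ::= S a e
step 3: stack=$ S z e a S  input=b e e z b $  — expand S ::= b
step 4: stack=$ S z e a b  input=b e e z b $  — match b
step 5: stack=$ S z e a  input=e e z b $  — error: top is terminal a but lookahead is e

e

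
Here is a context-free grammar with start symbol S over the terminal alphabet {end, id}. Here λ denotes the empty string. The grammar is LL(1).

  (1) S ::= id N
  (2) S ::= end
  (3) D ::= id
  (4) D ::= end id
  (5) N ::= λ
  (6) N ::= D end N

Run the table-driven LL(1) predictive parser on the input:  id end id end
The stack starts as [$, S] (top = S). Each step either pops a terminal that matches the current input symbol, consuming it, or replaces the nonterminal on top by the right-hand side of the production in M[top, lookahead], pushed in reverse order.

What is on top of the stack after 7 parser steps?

step 1: stack=$ S  input=id end id end $  — expand S ::= id N
step 2: stack=$ N id  input=id end id end $  — match id
step 3: stack=$ N  input=end id end $  — expand N ::= D end N
step 4: stack=$ N end D  input=end id end $  — expand D ::= end id
step 5: stack=$ N end id end  input=end id end $  — match end
step 6: stack=$ N end id  input=id end $  — match id
step 7: stack=$ N end  input=end $  — match end
Stack after step 7: $ N (top = N).

N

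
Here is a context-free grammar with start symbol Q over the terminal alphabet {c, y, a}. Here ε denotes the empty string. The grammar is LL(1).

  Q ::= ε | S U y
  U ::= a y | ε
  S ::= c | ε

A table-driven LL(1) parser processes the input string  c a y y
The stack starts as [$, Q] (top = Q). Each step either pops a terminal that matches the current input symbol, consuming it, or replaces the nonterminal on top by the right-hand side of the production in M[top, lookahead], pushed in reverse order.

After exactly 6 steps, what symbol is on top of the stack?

     Stack    Input      Action
  1  $ Q      c a y y $  expand Q ::= S U y
  2  $ y U S  c a y y $  expand S ::= c
  3  $ y U c  c a y y $  match c
  4  $ y U    a y y $    expand U ::= a y
  5  $ y y a  a y y $    match a
  6  $ y y    y y $      match y
Stack after step 6: $ y (top = y).

y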